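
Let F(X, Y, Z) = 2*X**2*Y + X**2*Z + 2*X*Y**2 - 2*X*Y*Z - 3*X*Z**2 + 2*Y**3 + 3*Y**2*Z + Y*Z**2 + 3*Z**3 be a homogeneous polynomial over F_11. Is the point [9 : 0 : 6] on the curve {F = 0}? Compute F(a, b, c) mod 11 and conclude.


F(9,0,6) ≡ 8 (mod 11); P is NOT on the curve.

Evaluate F(9, 0, 6) term-by-term (mod 11).
  2*X**2*Y ↦ 2·81·0·1 = 0
  X**2*Z ↦ 1·81·1·6 = 486
  2*X*Y**2 ↦ 2·9·0·1 = 0
  -2*X*Y*Z ↦ -2·9·0·6 = 0
  -3*X*Z**2 ↦ -3·9·1·36 = -972
  2*Y**3 ↦ 2·1·0·1 = 0
  3*Y**2*Z ↦ 3·1·0·6 = 0
  Y*Z**2 ↦ 1·1·0·36 = 0
  3*Z**3 ↦ 3·1·1·216 = 648
Sum: F(9, 0, 6) = (0) + (486) + (0) + (0) + (-972) + (0) + (0) + (0) + (648) = 162.
Reducing mod 11: 162 ≡ 8 (mod 11).
Since F(a, b, c) ≡ 8 ≠ 0 (mod 11), P does NOT lie on the curve.


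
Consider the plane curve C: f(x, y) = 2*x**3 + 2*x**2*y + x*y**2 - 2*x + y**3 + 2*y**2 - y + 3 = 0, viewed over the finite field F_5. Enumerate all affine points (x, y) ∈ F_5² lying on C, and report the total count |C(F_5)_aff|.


Affine F_5-points: {(0, 1), (0, 3), (0, 4), (1, 2), (1, 3), (2, 0)}; count = 6.

For each of the 25 pairs (x, y) ∈ F_5², evaluate f(x, y) mod 5. Record the zeros.
  x = 0: [0↦3, 1↦0, 2↦2, 3↦0, 4↦0]  zeros at y ∈ {1, 3, 4}
  x = 1: [0↦3, 1↦3, 2↦0, 3↦0, 4↦4]  zeros at y ∈ {2, 3}
  x = 2: [0↦0, 1↦2, 2↦3, 3↦4, 4↦1]  zeros at y ∈ {0}
  x = 3: [0↦1, 1↦4, 2↦3, 3↦4, 4↦3]  zeros at y ∈ ∅
  x = 4: [0↦3, 1↦1, 2↦2, 3↦2, 4↦2]  zeros at y ∈ ∅
Collecting zeros: affine points = {(0, 1), (0, 3), (0, 4), (1, 2), (1, 3), (2, 0)}.
Total count |C(F_5)_aff| = 6.


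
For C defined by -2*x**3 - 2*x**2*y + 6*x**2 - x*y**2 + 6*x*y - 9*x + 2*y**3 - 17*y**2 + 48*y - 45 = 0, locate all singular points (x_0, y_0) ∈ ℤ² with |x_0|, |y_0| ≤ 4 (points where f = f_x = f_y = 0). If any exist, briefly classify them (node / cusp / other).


Singular points: {(0, 3)}; classification: cusp.

Compute partial derivatives:
  f_x = -6*x**2 - 4*x*y + 12*x - y**2 + 6*y - 9.
  f_y = -2*x**2 - 2*x*y + 6*x + 6*y**2 - 34*y + 48.
Scan x_0 ∈ {−4, ..., 4}. For each x_0, f_y(x_0, y) is a polynomial in y; find its integer roots y ∈ {−4, ..., 4}, then test f_x and f at those candidates.
  x = -4: f_y(-4, y) = 6*y**2 - 26*y - 8; no integer root y with |y| ≤ 4.
  x = -3: f_y(-3, y) = 6*y**2 - 28*y + 12; no integer root y with |y| ≤ 4.
  x = -2: f_y(-2, y) = 6*y**2 - 30*y + 28; no integer root y with |y| ≤ 4.
  x = -1: f_y(-1, y) = 6*y**2 - 32*y + 40; vanishes at y ∈ {2}. (-1, 2): f_x = -11 ≠ 0.
  x = 0: f_y(0, y) = 6*y**2 - 34*y + 48; vanishes at y ∈ {3}. (0, 3): f_x = 0, f = 0 — SINGULAR.
  x = 1: f_y(1, y) = 6*y**2 - 36*y + 52; no integer root y with |y| ≤ 4.
  x = 2: f_y(2, y) = 6*y**2 - 38*y + 52; vanishes at y ∈ {2}. (2, 2): f_x = -17 ≠ 0.
  x = 3: f_y(3, y) = 6*y**2 - 40*y + 48; no integer root y with |y| ≤ 4.
  x = 4: f_y(4, y) = 6*y**2 - 42*y + 40; no integer root y with |y| ≤ 4.
Only singular point on the grid: (0, 3).
Classify: substitute x = 0 + u, y = 3 + v and expand: f = -2*u**3 - 2*u**2*v - u*v**2 + 2*v**3 + v**2.
No constant or linear terms (consistent with a singular point). Quadratic part: v**2. Cubic part: -2*u**3 - 2*u**2*v - u*v**2 + 2*v**3.
The quadratic part v**2 is a perfect square, so there is a single (double) tangent line v = 0, i.e. y = 3. Restricting the cubic part to that line (v = 0) leaves -2*u**3 ≠ 0, so f is not divisible by v and the branch is v² ≈ 2*u**3 to lowest order — this is a cusp.
Classification: cusp.


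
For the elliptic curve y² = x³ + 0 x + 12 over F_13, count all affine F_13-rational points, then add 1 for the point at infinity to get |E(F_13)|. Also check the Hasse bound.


Affine points = {(0, 5), (0, 8), (1, 0), (3, 0), (7, 2), (7, 11), (8, 2), (8, 11), (9, 0), (11, 2), (11, 11)}; affine count = 11; |E(F_13)| = 12.

Discriminant check: Δ ∝ 4a³ + 27b² = 4·0³ + 27·12² = 4·0 + 27·144 ≡ 1 (mod 13). Nonzero ⇒ E is nonsingular.
For each x ∈ F_13, compute rhs = x³ + 0·x + 12 mod 13, then count y ∈ F_13 with y² ≡ rhs.
  x = 0: rhs = 12, matching y values: 5, 8 (2 points).
  x = 1: rhs = 0, matching y values: 0 (1 points).
  x = 2: rhs = 7, matching y values: none (0 points).
  x = 3: rhs = 0, matching y values: 0 (1 points).
  x = 4: rhs = 11, matching y values: none (0 points).
  x = 5: rhs = 7, matching y values: none (0 points).
  x = 6: rhs = 7, matching y values: none (0 points).
  x = 7: rhs = 4, matching y values: 2, 11 (2 points).
  x = 8: rhs = 4, matching y values: 2, 11 (2 points).
  x = 9: rhs = 0, matching y values: 0 (1 points).
  x = 10: rhs = 11, matching y values: none (0 points).
  x = 11: rhs = 4, matching y values: 2, 11 (2 points).
  x = 12: rhs = 11, matching y values: none (0 points).
Total affine count: 11.
Full point count |E(F_13)| = 11 + 1 = 12.
Hasse bound: |12 − (13+1)| = |-2| = 2 ≤ 2√13 ≈ 7.2111 ✓.


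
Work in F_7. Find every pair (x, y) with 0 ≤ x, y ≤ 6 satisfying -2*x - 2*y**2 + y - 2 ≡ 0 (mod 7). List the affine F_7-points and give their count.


Affine F_7-points: {(1, 5), (1, 6), (2, 1), (2, 3), (3, 2), (6, 0), (6, 4)}; count = 7.

For each of the 49 pairs (x, y) ∈ F_7², evaluate f(x, y) mod 7. Record the zeros.
  x = 0: [0↦5, 1↦4, 2↦6, 3↦4, 4↦5, 5↦2, 6↦2]  zeros at y ∈ ∅
  x = 1: [0↦3, 1↦2, 2↦4, 3↦2, 4↦3, 5↦0, 6↦0]  zeros at y ∈ {5, 6}
  x = 2: [0↦1, 1↦0, 2↦2, 3↦0, 4↦1, 5↦5, 6↦5]  zeros at y ∈ {1, 3}
  x = 3: [0↦6, 1↦5, 2↦0, 3↦5, 4↦6, 5↦3, 6↦3]  zeros at y ∈ {2}
  x = 4: [0↦4, 1↦3, 2↦5, 3↦3, 4↦4, 5↦1, 6↦1]  zeros at y ∈ ∅
  x = 5: [0↦2, 1↦1, 2↦3, 3↦1, 4↦2, 5↦6, 6↦6]  zeros at y ∈ ∅
  x = 6: [0↦0, 1↦6, 2↦1, 3↦6, 4↦0, 5↦4, 6↦4]  zeros at y ∈ {0, 4}
Collecting zeros: affine points = {(1, 5), (1, 6), (2, 1), (2, 3), (3, 2), (6, 0), (6, 4)}.
Total count |C(F_7)_aff| = 7.


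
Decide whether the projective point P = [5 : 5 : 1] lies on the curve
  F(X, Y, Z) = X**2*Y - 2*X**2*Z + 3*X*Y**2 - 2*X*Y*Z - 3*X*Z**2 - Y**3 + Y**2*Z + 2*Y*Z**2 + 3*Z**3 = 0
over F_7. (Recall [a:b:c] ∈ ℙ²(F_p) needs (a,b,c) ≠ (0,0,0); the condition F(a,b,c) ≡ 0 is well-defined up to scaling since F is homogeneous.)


F(5,5,1) ≡ 4 (mod 7); P is NOT on the curve.

Evaluate F(5, 5, 1) term-by-term (mod 7).
  X**2*Y ↦ 1·25·5·1 = 125
  -2*X**2*Z ↦ -2·25·1·1 = -50
  3*X*Y**2 ↦ 3·5·25·1 = 375
  -2*X*Y*Z ↦ -2·5·5·1 = -50
  -3*X*Z**2 ↦ -3·5·1·1 = -15
  -Y**3 ↦ -1·1·125·1 = -125
  Y**2*Z ↦ 1·1·25·1 = 25
  2*Y*Z**2 ↦ 2·1·5·1 = 10
  3*Z**3 ↦ 3·1·1·1 = 3
Sum: F(5, 5, 1) = (125) + (-50) + (375) + (-50) + (-15) + (-125) + (25) + (10) + (3) = 298.
Reducing mod 7: 298 ≡ 4 (mod 7).
Since F(a, b, c) ≡ 4 ≠ 0 (mod 7), P does NOT lie on the curve.


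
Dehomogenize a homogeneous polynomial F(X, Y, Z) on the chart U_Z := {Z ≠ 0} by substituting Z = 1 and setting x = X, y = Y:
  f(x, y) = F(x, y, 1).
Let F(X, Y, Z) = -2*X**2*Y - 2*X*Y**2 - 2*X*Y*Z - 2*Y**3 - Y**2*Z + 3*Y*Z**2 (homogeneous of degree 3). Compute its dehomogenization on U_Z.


f(x, y) = -2*x**2*y - 2*x*y**2 - 2*x*y - 2*y**3 - y**2 + 3*y

On U_Z we set Z = 1. Each monomial c·X^i·Y^j·Z^k in F becomes c·x^i·y^j·1^k = c·x^i·y^j.
Substituting Z = 1: F(X, Y, 1) = -2*x**2*y - 2*x*y**2 - 2*x*y - 2*y**3 - y**2 + 3*y.
Note: deg(f) ≤ deg(F) = 3; strict inequality happens when F is divisible by Z (lost terms).


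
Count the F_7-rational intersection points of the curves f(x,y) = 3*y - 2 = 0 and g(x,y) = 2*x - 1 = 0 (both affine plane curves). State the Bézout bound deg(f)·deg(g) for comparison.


Common zeros: {(4, 3)}; count = 1; Bézout bound = 1.

deg(f) = 1, deg(g) = 1, so Bézout bound = 1.
Scan x ∈ F_7. For each x, list the y ∈ F_7 with f(x, y) ≡ 0 and those with g(x, y) ≡ 0 (mod 7); the common zeros in that column are the intersection.
  x = 0: f ≡ 0 at y ∈ {3}; g ≡ 0 at y ∈ ∅; common: ∅.
  x = 1: f ≡ 0 at y ∈ {3}; g ≡ 0 at y ∈ ∅; common: ∅.
  x = 2: f ≡ 0 at y ∈ {3}; g ≡ 0 at y ∈ ∅; common: ∅.
  x = 3: f ≡ 0 at y ∈ {3}; g ≡ 0 at y ∈ ∅; common: ∅.
  x = 4: f ≡ 0 at y ∈ {3}; g ≡ 0 at y ∈ {0, 1, 2, 3, 4, 5, 6}; common: {3}.
  x = 5: f ≡ 0 at y ∈ {3}; g ≡ 0 at y ∈ ∅; common: ∅.
  x = 6: f ≡ 0 at y ∈ {3}; g ≡ 0 at y ∈ ∅; common: ∅.
Collecting: common zeros = {(4, 3)}, so the count is 1.
Comparison with the Bézout bound: 1 ≤ 1 = deg(f)·deg(g), as expected for curves with no common component (the bound is attained).


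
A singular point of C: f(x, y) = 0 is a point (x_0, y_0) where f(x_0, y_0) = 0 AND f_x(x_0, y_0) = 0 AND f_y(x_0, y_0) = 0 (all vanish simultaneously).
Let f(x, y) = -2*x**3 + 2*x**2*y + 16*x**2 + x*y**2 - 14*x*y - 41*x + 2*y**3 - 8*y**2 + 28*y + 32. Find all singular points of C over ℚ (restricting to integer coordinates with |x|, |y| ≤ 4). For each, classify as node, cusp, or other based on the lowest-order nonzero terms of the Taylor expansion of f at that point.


Singular points: {(3, 1)}; classification: cusp.

Compute partial derivatives:
  f_x = -6*x**2 + 4*x*y + 32*x + y**2 - 14*y - 41.
  f_y = 2*x**2 + 2*x*y - 14*x + 6*y**2 - 16*y + 28.
Scan x_0 ∈ {−4, ..., 4}. For each x_0, f_y(x_0, y) is a polynomial in y; find its integer roots y ∈ {−4, ..., 4}, then test f_x and f at those candidates.
  x = -4: f_y(-4, y) = 6*y**2 - 24*y + 116; no integer root y with |y| ≤ 4.
  x = -3: f_y(-3, y) = 6*y**2 - 22*y + 88; no integer root y with |y| ≤ 4.
  x = -2: f_y(-2, y) = 6*y**2 - 20*y + 64; no integer root y with |y| ≤ 4.
  x = -1: f_y(-1, y) = 6*y**2 - 18*y + 44; no integer root y with |y| ≤ 4.
  x = 0: f_y(0, y) = 6*y**2 - 16*y + 28; no integer root y with |y| ≤ 4.
  x = 1: f_y(1, y) = 6*y**2 - 14*y + 16; no integer root y with |y| ≤ 4.
  x = 2: f_y(2, y) = 6*y**2 - 12*y + 8; no integer root y with |y| ≤ 4.
  x = 3: f_y(3, y) = 6*y**2 - 10*y + 4; vanishes at y ∈ {1}. (3, 1): f_x = 0, f = 0 — SINGULAR.
  x = 4: f_y(4, y) = 6*y**2 - 8*y + 4; no integer root y with |y| ≤ 4.
Only singular point on the grid: (3, 1).
Classify: substitute x = 3 + u, y = 1 + v and expand: f = -2*u**3 + 2*u**2*v + u*v**2 + 2*v**3 + v**2.
No constant or linear terms (consistent with a singular point). Quadratic part: v**2. Cubic part: -2*u**3 + 2*u**2*v + u*v**2 + 2*v**3.
The quadratic part v**2 is a perfect square, so there is a single (double) tangent line v = 0, i.e. y = 1. Restricting the cubic part to that line (v = 0) leaves -2*u**3 ≠ 0, so f is not divisible by v and the branch is v² ≈ 2*u**3 to lowest order — this is a cusp.
Classification: cusp.


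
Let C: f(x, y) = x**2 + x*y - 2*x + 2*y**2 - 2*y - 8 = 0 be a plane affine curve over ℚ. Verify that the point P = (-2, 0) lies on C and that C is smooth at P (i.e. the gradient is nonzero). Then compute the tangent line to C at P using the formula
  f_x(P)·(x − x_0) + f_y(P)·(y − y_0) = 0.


Tangent line at P: -6*x - 4*y - 12 = 0.

Step 1: f(-2, 0) = 0, so P lies on C.
Step 2: partial derivatives
  f_x(x, y) = 2*x + y - 2, f_y(x, y) = x + 4*y - 2.
  f_x(P) = -6, f_y(P) = -4 (gradient nonzero, so P is smooth).
Step 3: tangent line at P: -6·(x − -2) + -4·(y − 0) = 0.
Expanding: -6*x - 4*y - 12 = 0.


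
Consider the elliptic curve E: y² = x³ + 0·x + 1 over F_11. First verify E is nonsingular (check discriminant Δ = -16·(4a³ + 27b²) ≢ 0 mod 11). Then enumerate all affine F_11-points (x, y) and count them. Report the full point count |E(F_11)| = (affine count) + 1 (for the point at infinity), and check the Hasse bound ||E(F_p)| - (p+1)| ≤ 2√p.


Affine points = {(0, 1), (0, 10), (2, 3), (2, 8), (5, 4), (5, 7), (7, 5), (7, 6), (9, 2), (9, 9), (10, 0)}; affine count = 11; |E(F_11)| = 12.

Discriminant check: Δ ∝ 4a³ + 27b² = 4·0³ + 27·1² = 4·0 + 27·1 ≡ 5 (mod 11). Nonzero ⇒ E is nonsingular.
For each x ∈ F_11, compute rhs = x³ + 0·x + 1 mod 11, then count y ∈ F_11 with y² ≡ rhs.
  x = 0: rhs = 1, matching y values: 1, 10 (2 points).
  x = 1: rhs = 2, matching y values: none (0 points).
  x = 2: rhs = 9, matching y values: 3, 8 (2 points).
  x = 3: rhs = 6, matching y values: none (0 points).
  x = 4: rhs = 10, matching y values: none (0 points).
  x = 5: rhs = 5, matching y values: 4, 7 (2 points).
  x = 6: rhs = 8, matching y values: none (0 points).
  x = 7: rhs = 3, matching y values: 5, 6 (2 points).
  x = 8: rhs = 7, matching y values: none (0 points).
  x = 9: rhs = 4, matching y values: 2, 9 (2 points).
  x = 10: rhs = 0, matching y values: 0 (1 points).
Total affine count: 11.
Full point count |E(F_11)| = 11 + 1 = 12.
Hasse bound: |12 − (11+1)| = |0| = 0 ≤ 2√11 ≈ 6.6332 ✓.


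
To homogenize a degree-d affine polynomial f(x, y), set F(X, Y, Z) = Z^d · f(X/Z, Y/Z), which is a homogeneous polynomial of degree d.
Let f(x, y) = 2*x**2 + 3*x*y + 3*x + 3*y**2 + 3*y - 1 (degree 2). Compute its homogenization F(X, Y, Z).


F(X, Y, Z) = 2*X**2 + 3*X*Y + 3*X*Z + 3*Y**2 + 3*Y*Z - Z**2

deg(f) = 2.
Substitute x = X/Z, y = Y/Z into f, then multiply by Z^2.
  monomial 2·x^2·y^0 ↦ 2·X^2·Y^0·Z^0.
  monomial 3·x^1·y^1 ↦ 3·X^1·Y^1·Z^0.
  monomial 3·x^1·y^0 ↦ 3·X^1·Y^0·Z^1.
  monomial 3·x^0·y^2 ↦ 3·X^0·Y^2·Z^0.
  monomial 3·x^0·y^1 ↦ 3·X^0·Y^1·Z^1.
  monomial -1·x^0·y^0 ↦ -1·X^0·Y^0·Z^2.
Collecting: F(X, Y, Z) = 2*X**2 + 3*X*Y + 3*X*Z + 3*Y**2 + 3*Y*Z - Z**2.


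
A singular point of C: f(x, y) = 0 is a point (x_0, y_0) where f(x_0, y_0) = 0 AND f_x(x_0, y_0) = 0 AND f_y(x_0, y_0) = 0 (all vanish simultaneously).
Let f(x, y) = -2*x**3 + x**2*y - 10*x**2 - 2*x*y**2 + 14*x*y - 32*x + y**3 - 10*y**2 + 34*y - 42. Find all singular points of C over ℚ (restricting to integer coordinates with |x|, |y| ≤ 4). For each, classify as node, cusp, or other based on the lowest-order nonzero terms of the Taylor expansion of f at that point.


Singular points: {(-1, 3)}; classification: node.

Compute partial derivatives:
  f_x = -6*x**2 + 2*x*y - 20*x - 2*y**2 + 14*y - 32.
  f_y = x**2 - 4*x*y + 14*x + 3*y**2 - 20*y + 34.
Scan x_0 ∈ {−4, ..., 4}. For each x_0, f_y(x_0, y) is a polynomial in y; find its integer roots y ∈ {−4, ..., 4}, then test f_x and f at those candidates.
  x = -4: f_y(-4, y) = 3*y**2 - 4*y - 6; no integer root y with |y| ≤ 4.
  x = -3: f_y(-3, y) = 3*y**2 - 8*y + 1; no integer root y with |y| ≤ 4.
  x = -2: f_y(-2, y) = 3*y**2 - 12*y + 10; no integer root y with |y| ≤ 4.
  x = -1: f_y(-1, y) = 3*y**2 - 16*y + 21; vanishes at y ∈ {3}. (-1, 3): f_x = 0, f = 0 — SINGULAR.
  x = 0: f_y(0, y) = 3*y**2 - 20*y + 34; no integer root y with |y| ≤ 4.
  x = 1: f_y(1, y) = 3*y**2 - 24*y + 49; no integer root y with |y| ≤ 4.
  x = 2: f_y(2, y) = 3*y**2 - 28*y + 66; no integer root y with |y| ≤ 4.
  x = 3: f_y(3, y) = 3*y**2 - 32*y + 85; no integer root y with |y| ≤ 4.
  x = 4: f_y(4, y) = 3*y**2 - 36*y + 106; no integer root y with |y| ≤ 4.
Only singular point on the grid: (-1, 3).
Classify: substitute x = -1 + u, y = 3 + v and expand: f = -2*u**3 + u**2*v - u**2 - 2*u*v**2 + v**3 + v**2.
No constant or linear terms (consistent with a singular point). Quadratic part: -u**2 + v**2. Cubic part: -2*u**3 + u**2*v - 2*u*v**2 + v**3.
The quadratic part v**2 - u**2 = (v − u)(v + u) splits into two distinct linear factors, so there are two distinct tangent lines y − 3 = ±(x − -1) — this is a node (ordinary double point).
Classification: node.


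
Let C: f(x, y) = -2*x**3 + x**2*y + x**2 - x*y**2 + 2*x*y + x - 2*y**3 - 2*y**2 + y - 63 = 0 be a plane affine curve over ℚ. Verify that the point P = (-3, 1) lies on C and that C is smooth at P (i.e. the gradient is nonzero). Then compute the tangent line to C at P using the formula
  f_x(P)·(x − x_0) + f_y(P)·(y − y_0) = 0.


Tangent line at P: -64*x - 192 = 0.

Step 1: f(-3, 1) = 0, so P lies on C.
Step 2: partial derivatives
  f_x(x, y) = -6*x**2 + 2*x*y + 2*x - y**2 + 2*y + 1, f_y(x, y) = x**2 - 2*x*y + 2*x - 6*y**2 - 4*y + 1.
  f_x(P) = -64, f_y(P) = 0 (gradient nonzero, so P is smooth).
Step 3: tangent line at P: -64·(x − -3) + 0·(y − 1) = 0.
Expanding: -64*x - 192 = 0.


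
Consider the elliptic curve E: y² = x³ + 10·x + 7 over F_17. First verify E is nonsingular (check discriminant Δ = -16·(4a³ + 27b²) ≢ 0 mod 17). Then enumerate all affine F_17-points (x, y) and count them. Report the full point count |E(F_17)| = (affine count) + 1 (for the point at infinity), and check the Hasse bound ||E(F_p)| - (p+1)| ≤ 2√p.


Affine points = {(1, 1), (1, 16), (2, 1), (2, 16), (3, 8), (3, 9), (4, 3), (4, 14), (8, 2), (8, 15), (10, 6), (10, 11), (12, 6), (12, 11), (14, 1), (14, 16), (15, 8), (15, 9), (16, 8), (16, 9)}; affine count = 20; |E(F_17)| = 21.

Discriminant check: Δ ∝ 4a³ + 27b² = 4·10³ + 27·7² = 4·1000 + 27·49 ≡ 2 (mod 17). Nonzero ⇒ E is nonsingular.
For each x ∈ F_17, compute rhs = x³ + 10·x + 7 mod 17, then count y ∈ F_17 with y² ≡ rhs.
  x = 0: rhs = 7, matching y values: none (0 points).
  x = 1: rhs = 1, matching y values: 1, 16 (2 points).
  x = 2: rhs = 1, matching y values: 1, 16 (2 points).
  x = 3: rhs = 13, matching y values: 8, 9 (2 points).
  x = 4: rhs = 9, matching y values: 3, 14 (2 points).
  x = 5: rhs = 12, matching y values: none (0 points).
  x = 6: rhs = 11, matching y values: none (0 points).
  x = 7: rhs = 12, matching y values: none (0 points).
  x = 8: rhs = 4, matching y values: 2, 15 (2 points).
  x = 9: rhs = 10, matching y values: none (0 points).
  x = 10: rhs = 2, matching y values: 6, 11 (2 points).
  x = 11: rhs = 3, matching y values: none (0 points).
  x = 12: rhs = 2, matching y values: 6, 11 (2 points).
  x = 13: rhs = 5, matching y values: none (0 points).
  x = 14: rhs = 1, matching y values: 1, 16 (2 points).
  x = 15: rhs = 13, matching y values: 8, 9 (2 points).
  x = 16: rhs = 13, matching y values: 8, 9 (2 points).
Total affine count: 20.
Full point count |E(F_17)| = 20 + 1 = 21.
Hasse bound: |21 − (17+1)| = |3| = 3 ≤ 2√17 ≈ 8.2462 ✓.


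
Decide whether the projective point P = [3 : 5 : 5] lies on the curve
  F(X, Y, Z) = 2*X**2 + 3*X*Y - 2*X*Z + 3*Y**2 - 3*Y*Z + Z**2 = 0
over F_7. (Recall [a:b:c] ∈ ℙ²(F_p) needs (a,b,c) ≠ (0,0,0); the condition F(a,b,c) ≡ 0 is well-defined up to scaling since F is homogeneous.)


F(3,5,5) ≡ 2 (mod 7); P is NOT on the curve.

Evaluate F(3, 5, 5) term-by-term (mod 7).
  2*X**2 ↦ 2·9·1·1 = 18
  3*X*Y ↦ 3·3·5·1 = 45
  -2*X*Z ↦ -2·3·1·5 = -30
  3*Y**2 ↦ 3·1·25·1 = 75
  -3*Y*Z ↦ -3·1·5·5 = -75
  Z**2 ↦ 1·1·1·25 = 25
Sum: F(3, 5, 5) = (18) + (45) + (-30) + (75) + (-75) + (25) = 58.
Reducing mod 7: 58 ≡ 2 (mod 7).
Since F(a, b, c) ≡ 2 ≠ 0 (mod 7), P does NOT lie on the curve.


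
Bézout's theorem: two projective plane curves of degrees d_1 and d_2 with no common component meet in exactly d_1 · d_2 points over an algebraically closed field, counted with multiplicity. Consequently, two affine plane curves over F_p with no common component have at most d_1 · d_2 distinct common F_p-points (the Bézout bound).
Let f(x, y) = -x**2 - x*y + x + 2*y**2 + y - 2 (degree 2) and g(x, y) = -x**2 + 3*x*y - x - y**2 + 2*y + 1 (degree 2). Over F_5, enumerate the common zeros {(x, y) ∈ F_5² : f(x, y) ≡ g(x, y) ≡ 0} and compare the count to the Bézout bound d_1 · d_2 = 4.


Common zeros: ∅; count = 0; Bézout bound = 4.

deg(f) = 2, deg(g) = 2, so Bézout bound = 4.
Scan x ∈ F_5. For each x, list the y ∈ F_5 with f(x, y) ≡ 0 and those with g(x, y) ≡ 0 (mod 5); the common zeros in that column are the intersection.
  x = 0: f ≡ 0 at y ∈ ∅; g ≡ 0 at y ∈ ∅; common: ∅.
  x = 1: f ≡ 0 at y ∈ {1, 4}; g ≡ 0 at y ∈ {2, 3}; common: ∅.
  x = 2: f ≡ 0 at y ∈ ∅; g ≡ 0 at y ∈ {0, 3}; common: ∅.
  x = 3: f ≡ 0 at y ∈ ∅; g ≡ 0 at y ∈ ∅; common: ∅.
  x = 4: f ≡ 0 at y ∈ {1, 3}; g ≡ 0 at y ∈ {2}; common: ∅.
Collecting: common zeros = ∅, so the count is 0.
Comparison with the Bézout bound: 0 ≤ 4 = deg(f)·deg(g), as expected for curves with no common component (the affine F_5-count falls short of the bound because intersections may lie at infinity, over extension fields, or carry multiplicity).


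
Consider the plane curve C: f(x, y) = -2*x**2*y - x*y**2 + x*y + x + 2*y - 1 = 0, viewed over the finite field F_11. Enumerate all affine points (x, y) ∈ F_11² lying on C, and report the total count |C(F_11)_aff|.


Affine F_11-points: {(0, 6), (1, 0), (1, 1), (4, 4), (4, 6), (5, 1), (5, 8), (6, 7), (6, 8), (7, 4), (7, 10), (9, 2), (10, 2), (10, 10)}; count = 14.

For each of the 121 pairs (x, y) ∈ F_11², evaluate f(x, y) mod 11. Record the zeros.
  x = 0: [0↦10, 1↦1, 2↦3, 3↦5, 4↦7, 5↦9, 6↦0, 7↦2, 8↦4, 9↦6, 10↦8]  zeros at y ∈ {6}
  x = 1: [0↦0, 1↦0, 2↦9, 3↦5, 4↦10, 5↦2, 6↦3, 7↦2, 8↦10, 9↦5, 10↦9]  zeros at y ∈ {0, 1}
  x = 2: [0↦1, 1↦6, 2↦7, 3↦4, 4↦8, 5↦8, 6↦4, 7↦7, 8↦6, 9↦1, 10↦3]  zeros at y ∈ ∅
  x = 3: [0↦2, 1↦8, 2↦8, 3↦2, 4↦1, 5↦5, 6↦3, 7↦6, 8↦3, 9↦5, 10↦1]  zeros at y ∈ ∅
  x = 4: [0↦3, 1↦6, 2↦1, 3↦10, 4↦0, 5↦4, 6↦0, 7↦10, 8↦1, 9↦6, 10↦3]  zeros at y ∈ {4, 6}
  x = 5: [0↦4, 1↦0, 2↦8, 3↦6, 4↦5, 5↦5, 6↦6, 7↦8, 8↦0, 9↦4, 10↦9]  zeros at y ∈ {1, 8}
  x = 6: [0↦5, 1↦1, 2↦7, 3↦1, 4↦5, 5↦8, 6↦10, 7↦0, 8↦0, 9↦10, 10↦8]  zeros at y ∈ {7, 8}
  x = 7: [0↦6, 1↦9, 2↦9, 3↦6, 4↦0, 5↦2, 6↦1, 7↦8, 8↦1, 9↦2, 10↦0]  zeros at y ∈ {4, 10}
  x = 8: [0↦7, 1↦2, 2↦3, 3↦10, 4↦1, 5↦9, 6↦1, 7↦10, 8↦3, 9↦2, 10↦7]  zeros at y ∈ ∅
  x = 9: [0↦8, 1↦2, 2↦0, 3↦2, 4↦8, 5↦7, 6↦10, 7↦6, 8↦6, 9↦10, 10↦7]  zeros at y ∈ {2}
  x = 10: [0↦9, 1↦9, 2↦0, 3↦4, 4↦10, 5↦7, 6↦6, 7↦7, 8↦10, 9↦4, 10↦0]  zeros at y ∈ {2, 10}
Collecting zeros: affine points = {(0, 6), (1, 0), (1, 1), (4, 4), (4, 6), (5, 1), (5, 8), (6, 7), (6, 8), (7, 4), (7, 10), (9, 2), (10, 2), (10, 10)}.
Total count |C(F_11)_aff| = 14.


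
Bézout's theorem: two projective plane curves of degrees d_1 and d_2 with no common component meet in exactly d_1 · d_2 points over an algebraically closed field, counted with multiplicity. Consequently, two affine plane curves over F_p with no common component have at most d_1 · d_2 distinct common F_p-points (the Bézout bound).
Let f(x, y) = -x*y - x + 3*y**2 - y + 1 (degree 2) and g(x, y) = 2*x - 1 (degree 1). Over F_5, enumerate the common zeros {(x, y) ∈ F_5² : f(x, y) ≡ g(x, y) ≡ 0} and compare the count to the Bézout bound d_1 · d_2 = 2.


Common zeros: {(3, 4)}; count = 1; Bézout bound = 2.

deg(f) = 2, deg(g) = 1, so Bézout bound = 2.
Scan x ∈ F_5. For each x, list the y ∈ F_5 with f(x, y) ≡ 0 and those with g(x, y) ≡ 0 (mod 5); the common zeros in that column are the intersection.
  x = 0: f ≡ 0 at y ∈ {3, 4}; g ≡ 0 at y ∈ ∅; common: ∅.
  x = 1: f ≡ 0 at y ∈ {0, 4}; g ≡ 0 at y ∈ ∅; common: ∅.
  x = 2: f ≡ 0 at y ∈ {2, 4}; g ≡ 0 at y ∈ ∅; common: ∅.
  x = 3: f ≡ 0 at y ∈ {4}; g ≡ 0 at y ∈ {0, 1, 2, 3, 4}; common: {4}.
  x = 4: f ≡ 0 at y ∈ {1, 4}; g ≡ 0 at y ∈ ∅; common: ∅.
Collecting: common zeros = {(3, 4)}, so the count is 1.
Comparison with the Bézout bound: 1 ≤ 2 = deg(f)·deg(g), as expected for curves with no common component (the affine F_5-count falls short of the bound because intersections may lie at infinity, over extension fields, or carry multiplicity).


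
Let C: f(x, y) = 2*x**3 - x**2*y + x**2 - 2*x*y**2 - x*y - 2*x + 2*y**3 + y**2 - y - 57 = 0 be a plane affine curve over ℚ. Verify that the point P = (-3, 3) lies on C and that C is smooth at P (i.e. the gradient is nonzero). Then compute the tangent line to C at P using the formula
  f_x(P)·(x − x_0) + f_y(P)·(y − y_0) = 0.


Tangent line at P: 43*x + 89*y - 138 = 0.

Step 1: f(-3, 3) = 0, so P lies on C.
Step 2: partial derivatives
  f_x(x, y) = 6*x**2 - 2*x*y + 2*x - 2*y**2 - y - 2, f_y(x, y) = -x**2 - 4*x*y - x + 6*y**2 + 2*y - 1.
  f_x(P) = 43, f_y(P) = 89 (gradient nonzero, so P is smooth).
Step 3: tangent line at P: 43·(x − -3) + 89·(y − 3) = 0.
Expanding: 43*x + 89*y - 138 = 0.


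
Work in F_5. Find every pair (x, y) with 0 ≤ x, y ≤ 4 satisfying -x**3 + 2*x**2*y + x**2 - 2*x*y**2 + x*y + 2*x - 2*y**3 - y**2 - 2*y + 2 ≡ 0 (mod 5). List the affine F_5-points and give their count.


Affine F_5-points: {(0, 4), (1, 1), (3, 0), (3, 1), (3, 3), (4, 1)}; count = 6.

For each of the 25 pairs (x, y) ∈ F_5², evaluate f(x, y) mod 5. Record the zeros.
  x = 0: [0↦2, 1↦2, 2↦3, 3↦3, 4↦0]  zeros at y ∈ {4}
  x = 1: [0↦4, 1↦0, 2↦3, 3↦1, 4↦2]  zeros at y ∈ {1}
  x = 2: [0↦2, 1↦3, 2↦2, 3↦2, 4↦1]  zeros at y ∈ ∅
  x = 3: [0↦0, 1↦0, 2↦4, 3↦0, 4↦1]  zeros at y ∈ {0, 1, 3}
  x = 4: [0↦2, 1↦0, 2↦3, 3↦4, 4↦1]  zeros at y ∈ {1}
Collecting zeros: affine points = {(0, 4), (1, 1), (3, 0), (3, 1), (3, 3), (4, 1)}.
Total count |C(F_5)_aff| = 6.


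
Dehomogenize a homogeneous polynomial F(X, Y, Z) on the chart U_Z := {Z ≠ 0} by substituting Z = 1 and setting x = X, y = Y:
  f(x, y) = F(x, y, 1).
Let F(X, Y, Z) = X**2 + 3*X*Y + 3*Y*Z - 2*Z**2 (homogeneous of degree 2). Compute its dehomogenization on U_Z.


f(x, y) = x**2 + 3*x*y + 3*y - 2

On U_Z we set Z = 1. Each monomial c·X^i·Y^j·Z^k in F becomes c·x^i·y^j·1^k = c·x^i·y^j.
Substituting Z = 1: F(X, Y, 1) = x**2 + 3*x*y + 3*y - 2.
Note: deg(f) ≤ deg(F) = 2; strict inequality happens when F is divisible by Z (lost terms).


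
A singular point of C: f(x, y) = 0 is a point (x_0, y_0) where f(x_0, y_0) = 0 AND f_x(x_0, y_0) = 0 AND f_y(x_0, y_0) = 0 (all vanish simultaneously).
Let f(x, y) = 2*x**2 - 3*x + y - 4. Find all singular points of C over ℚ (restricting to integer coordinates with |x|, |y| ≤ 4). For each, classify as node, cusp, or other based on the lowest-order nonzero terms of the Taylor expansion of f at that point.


No singular points in the scanned grid; C is smooth there.

Compute partial derivatives:
  f_x = 4*x - 3.
  f_y = 1.
f_y = 1 is a nonzero constant, so f_y never vanishes: no point (x, y) can satisfy f = f_x = f_y = 0. In particular no (x, y) ∈ {−4, ..., 4}² is singular; the curve is smooth.


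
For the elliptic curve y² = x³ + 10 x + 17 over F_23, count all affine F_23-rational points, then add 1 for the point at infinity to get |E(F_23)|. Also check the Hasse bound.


Affine points = {(4, 11), (4, 12), (5, 10), (5, 13), (7, 4), (7, 19), (9, 10), (9, 13), (10, 6), (10, 17), (11, 3), (11, 20), (12, 5), (12, 18), (14, 7), (14, 16), (15, 0), (16, 8), (16, 15), (18, 7), (18, 16), (20, 11), (20, 12), (21, 9), (21, 14), (22, 11), (22, 12)}; affine count = 27; |E(F_23)| = 28.

Discriminant check: Δ ∝ 4a³ + 27b² = 4·10³ + 27·17² = 4·1000 + 27·289 ≡ 4 (mod 23). Nonzero ⇒ E is nonsingular.
For each x ∈ F_23, compute rhs = x³ + 10·x + 17 mod 23, then count y ∈ F_23 with y² ≡ rhs.
  x = 0: rhs = 17, matching y values: none (0 points).
  x = 1: rhs = 5, matching y values: none (0 points).
  x = 2: rhs = 22, matching y values: none (0 points).
  x = 3: rhs = 5, matching y values: none (0 points).
  x = 4: rhs = 6, matching y values: 11, 12 (2 points).
  x = 5: rhs = 8, matching y values: 10, 13 (2 points).
  x = 6: rhs = 17, matching y values: none (0 points).
  x = 7: rhs = 16, matching y values: 4, 19 (2 points).
  x = 8: rhs = 11, matching y values: none (0 points).
  x = 9: rhs = 8, matching y values: 10, 13 (2 points).
  x = 10: rhs = 13, matching y values: 6, 17 (2 points).
  x = 11: rhs = 9, matching y values: 3, 20 (2 points).
  x = 12: rhs = 2, matching y values: 5, 18 (2 points).
  x = 13: rhs = 21, matching y values: none (0 points).
  x = 14: rhs = 3, matching y values: 7, 16 (2 points).
  x = 15: rhs = 0, matching y values: 0 (1 points).
  x = 16: rhs = 18, matching y values: 8, 15 (2 points).
  x = 17: rhs = 17, matching y values: none (0 points).
  x = 18: rhs = 3, matching y values: 7, 16 (2 points).
  x = 19: rhs = 5, matching y values: none (0 points).
  x = 20: rhs = 6, matching y values: 11, 12 (2 points).
  x = 21: rhs = 12, matching y values: 9, 14 (2 points).
  x = 22: rhs = 6, matching y values: 11, 12 (2 points).
Total affine count: 27.
Full point count |E(F_23)| = 27 + 1 = 28.
Hasse bound: |28 − (23+1)| = |4| = 4 ≤ 2√23 ≈ 9.5917 ✓.


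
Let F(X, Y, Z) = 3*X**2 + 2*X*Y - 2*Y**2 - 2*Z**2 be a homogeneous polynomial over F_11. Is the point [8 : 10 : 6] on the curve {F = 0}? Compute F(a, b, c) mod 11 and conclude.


F(8,10,6) ≡ 3 (mod 11); P is NOT on the curve.

Evaluate F(8, 10, 6) term-by-term (mod 11).
  3*X**2 ↦ 3·64·1·1 = 192
  2*X*Y ↦ 2·8·10·1 = 160
  -2*Y**2 ↦ -2·1·100·1 = -200
  -2*Z**2 ↦ -2·1·1·36 = -72
Sum: F(8, 10, 6) = (192) + (160) + (-200) + (-72) = 80.
Reducing mod 11: 80 ≡ 3 (mod 11).
Since F(a, b, c) ≡ 3 ≠ 0 (mod 11), P does NOT lie on the curve.


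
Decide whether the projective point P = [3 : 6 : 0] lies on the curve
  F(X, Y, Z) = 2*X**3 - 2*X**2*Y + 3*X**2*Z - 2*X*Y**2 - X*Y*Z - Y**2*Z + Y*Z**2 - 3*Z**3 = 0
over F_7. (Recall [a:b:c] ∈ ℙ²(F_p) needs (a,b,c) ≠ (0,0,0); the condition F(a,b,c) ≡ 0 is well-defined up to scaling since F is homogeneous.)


F(3,6,0) ≡ 3 (mod 7); P is NOT on the curve.

Evaluate F(3, 6, 0) term-by-term (mod 7).
  2*X**3 ↦ 2·27·1·1 = 54
  -2*X**2*Y ↦ -2·9·6·1 = -108
  3*X**2*Z ↦ 3·9·1·0 = 0
  -2*X*Y**2 ↦ -2·3·36·1 = -216
  -X*Y*Z ↦ -1·3·6·0 = 0
  -Y**2*Z ↦ -1·1·36·0 = 0
  Y*Z**2 ↦ 1·1·6·0 = 0
  -3*Z**3 ↦ -3·1·1·0 = 0
Sum: F(3, 6, 0) = (54) + (-108) + (0) + (-216) + (0) + (0) + (0) + (0) = -270.
Reducing mod 7: -270 ≡ 3 (mod 7).
Since F(a, b, c) ≡ 3 ≠ 0 (mod 7), P does NOT lie on the curve.


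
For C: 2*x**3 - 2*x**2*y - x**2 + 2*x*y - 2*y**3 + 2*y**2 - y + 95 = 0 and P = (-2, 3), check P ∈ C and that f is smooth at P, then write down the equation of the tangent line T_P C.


Tangent line at P: 58*x - 55*y + 281 = 0.

Step 1: f(-2, 3) = 0, so P lies on C.
Step 2: partial derivatives
  f_x(x, y) = 6*x**2 - 4*x*y - 2*x + 2*y, f_y(x, y) = -2*x**2 + 2*x - 6*y**2 + 4*y - 1.
  f_x(P) = 58, f_y(P) = -55 (gradient nonzero, so P is smooth).
Step 3: tangent line at P: 58·(x − -2) + -55·(y − 3) = 0.
Expanding: 58*x - 55*y + 281 = 0.


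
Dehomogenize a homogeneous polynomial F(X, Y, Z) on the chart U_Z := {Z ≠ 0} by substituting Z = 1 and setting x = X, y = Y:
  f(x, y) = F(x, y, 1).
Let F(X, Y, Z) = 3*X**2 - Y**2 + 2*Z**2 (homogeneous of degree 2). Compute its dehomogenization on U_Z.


f(x, y) = 3*x**2 - y**2 + 2

On U_Z we set Z = 1. Each monomial c·X^i·Y^j·Z^k in F becomes c·x^i·y^j·1^k = c·x^i·y^j.
Substituting Z = 1: F(X, Y, 1) = 3*x**2 - y**2 + 2.
Note: deg(f) ≤ deg(F) = 2; strict inequality happens when F is divisible by Z (lost terms).


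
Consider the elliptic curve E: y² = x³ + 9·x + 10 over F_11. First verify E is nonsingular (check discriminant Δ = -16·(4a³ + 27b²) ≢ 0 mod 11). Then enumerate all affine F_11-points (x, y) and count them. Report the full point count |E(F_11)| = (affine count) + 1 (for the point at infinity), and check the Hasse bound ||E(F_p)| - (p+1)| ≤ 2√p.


Affine points = {(1, 3), (1, 8), (2, 5), (2, 6), (3, 3), (3, 8), (4, 0), (5, 2), (5, 9), (6, 4), (6, 7), (7, 3), (7, 8), (8, 0), (10, 0)}; affine count = 15; |E(F_11)| = 16.

Discriminant check: Δ ∝ 4a³ + 27b² = 4·9³ + 27·10² = 4·729 + 27·100 ≡ 6 (mod 11). Nonzero ⇒ E is nonsingular.
For each x ∈ F_11, compute rhs = x³ + 9·x + 10 mod 11, then count y ∈ F_11 with y² ≡ rhs.
  x = 0: rhs = 10, matching y values: none (0 points).
  x = 1: rhs = 9, matching y values: 3, 8 (2 points).
  x = 2: rhs = 3, matching y values: 5, 6 (2 points).
  x = 3: rhs = 9, matching y values: 3, 8 (2 points).
  x = 4: rhs = 0, matching y values: 0 (1 points).
  x = 5: rhs = 4, matching y values: 2, 9 (2 points).
  x = 6: rhs = 5, matching y values: 4, 7 (2 points).
  x = 7: rhs = 9, matching y values: 3, 8 (2 points).
  x = 8: rhs = 0, matching y values: 0 (1 points).
  x = 9: rhs = 6, matching y values: none (0 points).
  x = 10: rhs = 0, matching y values: 0 (1 points).
Total affine count: 15.
Full point count |E(F_11)| = 15 + 1 = 16.
Hasse bound: |16 − (11+1)| = |4| = 4 ≤ 2√11 ≈ 6.6332 ✓.


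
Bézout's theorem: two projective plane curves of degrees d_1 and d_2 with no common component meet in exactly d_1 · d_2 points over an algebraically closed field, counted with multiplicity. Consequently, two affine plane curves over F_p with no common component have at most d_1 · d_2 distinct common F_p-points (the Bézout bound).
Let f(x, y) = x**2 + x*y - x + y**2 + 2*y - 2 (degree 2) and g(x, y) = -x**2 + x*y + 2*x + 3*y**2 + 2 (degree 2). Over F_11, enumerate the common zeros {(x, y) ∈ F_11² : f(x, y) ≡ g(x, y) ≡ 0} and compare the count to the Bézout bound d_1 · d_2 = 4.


Common zeros: {(0, 5), (7, 5)}; count = 2; Bézout bound = 4.

deg(f) = 2, deg(g) = 2, so Bézout bound = 4.
Scan x ∈ F_11. For each x, list the y ∈ F_11 with f(x, y) ≡ 0 and those with g(x, y) ≡ 0 (mod 11); the common zeros in that column are the intersection.
  x = 0: f ≡ 0 at y ∈ {4, 5}; g ≡ 0 at y ∈ {5, 6}; common: {5}.
  x = 1: f ≡ 0 at y ∈ ∅; g ≡ 0 at y ∈ {3, 4}; common: ∅.
  x = 2: f ≡ 0 at y ∈ {0, 7}; g ≡ 0 at y ∈ ∅; common: ∅.
  x = 3: f ≡ 0 at y ∈ {7, 10}; g ≡ 0 at y ∈ ∅; common: ∅.
  x = 4: f ≡ 0 at y ∈ ∅; g ≡ 0 at y ∈ {3}; common: ∅.
  x = 5: f ≡ 0 at y ∈ ∅; g ≡ 0 at y ∈ {4, 9}; common: ∅.
  x = 6: f ≡ 0 at y ∈ ∅; g ≡ 0 at y ∈ {0, 9}; common: ∅.
  x = 7: f ≡ 0 at y ∈ {5, 8}; g ≡ 0 at y ∈ {0, 5}; common: {5}.
  x = 8: f ≡ 0 at y ∈ {4, 8}; g ≡ 0 at y ∈ {6}; common: ∅.
  x = 9: f ≡ 0 at y ∈ ∅; g ≡ 0 at y ∈ ∅; common: ∅.
  x = 10: f ≡ 0 at y ∈ {0, 10}; g ≡ 0 at y ∈ ∅; common: ∅.
Collecting: common zeros = {(0, 5), (7, 5)}, so the count is 2.
Comparison with the Bézout bound: 2 ≤ 4 = deg(f)·deg(g), as expected for curves with no common component (the affine F_11-count falls short of the bound because intersections may lie at infinity, over extension fields, or carry multiplicity).


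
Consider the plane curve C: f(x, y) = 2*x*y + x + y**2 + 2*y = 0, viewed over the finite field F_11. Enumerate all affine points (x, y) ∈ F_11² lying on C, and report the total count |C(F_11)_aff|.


Affine F_11-points: {(0, 0), (0, 9), (1, 3), (1, 4), (5, 2), (5, 8), (9, 6), (9, 7), (10, 1), (10, 10)}; count = 10.

For each of the 121 pairs (x, y) ∈ F_11², evaluate f(x, y) mod 11. Record the zeros.
  x = 0: [0↦0, 1↦3, 2↦8, 3↦4, 4↦2, 5↦2, 6↦4, 7↦8, 8↦3, 9↦0, 10↦10]  zeros at y ∈ {0, 9}
  x = 1: [0↦1, 1↦6, 2↦2, 3↦0, 4↦0, 5↦2, 6↦6, 7↦1, 8↦9, 9↦8, 10↦9]  zeros at y ∈ {3, 4}
  x = 2: [0↦2, 1↦9, 2↦7, 3↦7, 4↦9, 5↦2, 6↦8, 7↦5, 8↦4, 9↦5, 10↦8]  zeros at y ∈ ∅
  x = 3: [0↦3, 1↦1, 2↦1, 3↦3, 4↦7, 5↦2, 6↦10, 7↦9, 8↦10, 9↦2, 10↦7]  zeros at y ∈ ∅
  x = 4: [0↦4, 1↦4, 2↦6, 3↦10, 4↦5, 5↦2, 6↦1, 7↦2, 8↦5, 9↦10, 10↦6]  zeros at y ∈ ∅
  x = 5: [0↦5, 1↦7, 2↦0, 3↦6, 4↦3, 5↦2, 6↦3, 7↦6, 8↦0, 9↦7, 10↦5]  zeros at y ∈ {2, 8}
  x = 6: [0↦6, 1↦10, 2↦5, 3↦2, 4↦1, 5↦2, 6↦5, 7↦10, 8↦6, 9↦4, 10↦4]  zeros at y ∈ ∅
  x = 7: [0↦7, 1↦2, 2↦10, 3↦9, 4↦10, 5↦2, 6↦7, 7↦3, 8↦1, 9↦1, 10↦3]  zeros at y ∈ ∅
  x = 8: [0↦8, 1↦5, 2↦4, 3↦5, 4↦8, 5↦2, 6↦9, 7↦7, 8↦7, 9↦9, 10↦2]  zeros at y ∈ ∅
  x = 9: [0↦9, 1↦8, 2↦9, 3↦1, 4↦6, 5↦2, 6↦0, 7↦0, 8↦2, 9↦6, 10↦1]  zeros at y ∈ {6, 7}
  x = 10: [0↦10, 1↦0, 2↦3, 3↦8, 4↦4, 5↦2, 6↦2, 7↦4, 8↦8, 9↦3, 10↦0]  zeros at y ∈ {1, 10}
Collecting zeros: affine points = {(0, 0), (0, 9), (1, 3), (1, 4), (5, 2), (5, 8), (9, 6), (9, 7), (10, 1), (10, 10)}.
Total count |C(F_11)_aff| = 10.


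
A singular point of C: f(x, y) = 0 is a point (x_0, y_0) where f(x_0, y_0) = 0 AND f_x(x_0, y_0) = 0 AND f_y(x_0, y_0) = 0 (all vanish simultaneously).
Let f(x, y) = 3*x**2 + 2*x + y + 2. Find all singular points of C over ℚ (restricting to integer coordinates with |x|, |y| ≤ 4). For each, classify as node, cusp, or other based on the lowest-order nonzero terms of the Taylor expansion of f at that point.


No singular points in the scanned grid; C is smooth there.

Compute partial derivatives:
  f_x = 6*x + 2.
  f_y = 1.
f_y = 1 is a nonzero constant, so f_y never vanishes: no point (x, y) can satisfy f = f_x = f_y = 0. In particular no (x, y) ∈ {−4, ..., 4}² is singular; the curve is smooth.


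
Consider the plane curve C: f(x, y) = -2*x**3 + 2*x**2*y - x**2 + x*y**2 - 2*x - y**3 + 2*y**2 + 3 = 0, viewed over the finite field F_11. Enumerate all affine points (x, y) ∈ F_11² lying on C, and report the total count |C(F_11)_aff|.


Affine F_11-points: {(0, 7), (1, 10), (2, 4), (3, 0), (3, 1), (3, 4), (4, 4), (6, 8), (8, 9), (9, 5), (9, 8), (9, 9)}; count = 12.

For each of the 121 pairs (x, y) ∈ F_11², evaluate f(x, y) mod 11. Record the zeros.
  x = 0: [0↦3, 1↦4, 2↦3, 3↦5, 4↦4, 5↦5, 6↦2, 7↦0, 8↦4, 9↦8, 10↦6]  zeros at y ∈ {7}
  x = 1: [0↦9, 1↦2, 2↦6, 3↦4, 4↦1, 5↦2, 6↦1, 7↦3, 8↦2, 9↦3, 10↦0]  zeros at y ∈ {10}
  x = 2: [0↦1, 1↦1, 2↦3, 3↦1, 4↦0, 5↦5, 6↦10, 7↦9, 8↦7, 9↦9, 10↦9]  zeros at y ∈ {4}
  x = 3: [0↦0, 1↦0, 2↦4, 3↦6, 4↦0, 5↦2, 6↦6, 7↦6, 8↦7, 9↦3, 10↦10]  zeros at y ∈ {0, 1, 4}
  x = 4: [0↦5, 1↦9, 2↦8, 3↦7, 4↦0, 5↦3, 6↦10, 7↦4, 8↦1, 9↦6, 10↦2]  zeros at y ∈ {4}
  x = 5: [0↦4, 1↦5, 2↦3, 3↦3, 4↦10, 5↦7, 6↦10, 7↦2, 8↦10, 9↦6, 10↦6]  zeros at y ∈ ∅
  x = 6: [0↦7, 1↦9, 2↦10, 3↦4, 4↦7, 5↦2, 6↦5, 7↦10, 8↦0, 9↦2, 10↦10]  zeros at y ∈ {8}
  x = 7: [0↦2, 1↦9, 2↦6, 3↦9, 4↦1, 5↦9, 6↦5, 7↦5, 8↦3, 9↦4, 10↦2]  zeros at y ∈ ∅
  x = 8: [0↦10, 1↦4, 2↦1, 3↦6, 4↦2, 5↦5, 6↦9, 7↦8, 8↦7, 9↦0, 10↦3]  zeros at y ∈ {9}
  x = 9: [0↦8, 1↦4, 2↦5, 3↦5, 4↦9, 5↦0, 6↦5, 7↦7, 8↦0, 9↦0, 10↦1]  zeros at y ∈ {5, 8, 9}
  x = 10: [0↦6, 1↦8, 2↦6, 3↦5, 4↦10, 5↦4, 6↦3, 7↦1, 8↦3, 9↦3, 10↦6]  zeros at y ∈ ∅
Collecting zeros: affine points = {(0, 7), (1, 10), (2, 4), (3, 0), (3, 1), (3, 4), (4, 4), (6, 8), (8, 9), (9, 5), (9, 8), (9, 9)}.
Total count |C(F_11)_aff| = 12.


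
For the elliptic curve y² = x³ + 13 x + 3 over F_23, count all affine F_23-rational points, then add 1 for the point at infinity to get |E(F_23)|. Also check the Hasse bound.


Affine points = {(0, 7), (0, 16), (3, 0), (4, 2), (4, 21), (5, 3), (5, 20), (7, 0), (10, 11), (10, 12), (12, 1), (12, 22), (13, 0), (14, 10), (14, 13), (15, 10), (15, 13), (16, 11), (16, 12), (17, 10), (17, 13), (19, 5), (19, 18), (20, 11), (20, 12), (22, 9), (22, 14)}; affine count = 27; |E(F_23)| = 28.

Discriminant check: Δ ∝ 4a³ + 27b² = 4·13³ + 27·3² = 4·2197 + 27·9 ≡ 15 (mod 23). Nonzero ⇒ E is nonsingular.
For each x ∈ F_23, compute rhs = x³ + 13·x + 3 mod 23, then count y ∈ F_23 with y² ≡ rhs.
  x = 0: rhs = 3, matching y values: 7, 16 (2 points).
  x = 1: rhs = 17, matching y values: none (0 points).
  x = 2: rhs = 14, matching y values: none (0 points).
  x = 3: rhs = 0, matching y values: 0 (1 points).
  x = 4: rhs = 4, matching y values: 2, 21 (2 points).
  x = 5: rhs = 9, matching y values: 3, 20 (2 points).
  x = 6: rhs = 21, matching y values: none (0 points).
  x = 7: rhs = 0, matching y values: 0 (1 points).
  x = 8: rhs = 21, matching y values: none (0 points).
  x = 9: rhs = 21, matching y values: none (0 points).
  x = 10: rhs = 6, matching y values: 11, 12 (2 points).
  x = 11: rhs = 5, matching y values: none (0 points).
  x = 12: rhs = 1, matching y values: 1, 22 (2 points).
  x = 13: rhs = 0, matching y values: 0 (1 points).
  x = 14: rhs = 8, matching y values: 10, 13 (2 points).
  x = 15: rhs = 8, matching y values: 10, 13 (2 points).
  x = 16: rhs = 6, matching y values: 11, 12 (2 points).
  x = 17: rhs = 8, matching y values: 10, 13 (2 points).
  x = 18: rhs = 20, matching y values: none (0 points).
  x = 19: rhs = 2, matching y values: 5, 18 (2 points).
  x = 20: rhs = 6, matching y values: 11, 12 (2 points).
  x = 21: rhs = 15, matching y values: none (0 points).
  x = 22: rhs = 12, matching y values: 9, 14 (2 points).
Total affine count: 27.
Full point count |E(F_23)| = 27 + 1 = 28.
Hasse bound: |28 − (23+1)| = |4| = 4 ≤ 2√23 ≈ 9.5917 ✓.
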